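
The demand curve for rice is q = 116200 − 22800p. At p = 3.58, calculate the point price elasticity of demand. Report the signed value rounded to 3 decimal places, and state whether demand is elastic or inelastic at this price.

-2.361; elastic

dq/dp = −22800. At p = 3.58, q = 116200 − 22800(3.58) = 34576.
Ed = (dq/dp)·(p/q) = −22800 × (3.58/34576) = -2.36071…
|Ed| = 2.361 > 1, so demand is elastic.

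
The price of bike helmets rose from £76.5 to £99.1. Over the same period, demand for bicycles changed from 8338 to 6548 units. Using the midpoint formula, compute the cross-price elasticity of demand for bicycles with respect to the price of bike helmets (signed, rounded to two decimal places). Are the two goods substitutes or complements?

-0.93; complements

%ΔQ_{bicycles} = (6548 − 8338)/avg = -1790/7443 = -0.240494…
%ΔP_{bike helmets} = (99.1 − 76.5)/avg = 22.6/87.8 = 0.257403…
E_cross = (-1790/7443) / (22.6/87.8) = -0.9343…
E_cross < 0 ⇒ the goods are complements.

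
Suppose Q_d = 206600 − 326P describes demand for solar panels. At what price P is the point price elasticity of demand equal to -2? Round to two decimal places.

422.49

Ed = −326P/(206600 − 326P). Set this equal to -2:
326P = 2·(206600 − 326P) ⇒ 326P(1 + 2) = 2·206600
P = 2·206600 / (326·3) = 422.4948…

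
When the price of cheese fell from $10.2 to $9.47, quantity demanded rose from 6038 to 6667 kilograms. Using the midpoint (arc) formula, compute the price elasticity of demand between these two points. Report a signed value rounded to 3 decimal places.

-1.334

%ΔQ = (6667 − 6038) / [(6038 + 6667)/2] = 629/6352.5 = 0.099016…
%ΔP = (9.47 − 10.2) / [(10.2 + 9.47)/2] = -0.73/9.835 = -0.074224…
Arc Ed = %ΔQ / %ΔP = (629/6352.5) / (-0.73/9.835) = -1.33400…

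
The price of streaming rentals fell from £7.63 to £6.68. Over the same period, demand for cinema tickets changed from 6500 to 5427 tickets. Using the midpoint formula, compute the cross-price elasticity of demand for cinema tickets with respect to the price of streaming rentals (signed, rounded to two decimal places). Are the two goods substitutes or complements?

%ΔQ_{cinema tickets} = (5427 − 6500)/avg = -1073/5963.5 = -0.179927…
%ΔP_{streaming rentals} = (6.68 − 7.63)/avg = -0.95/7.155 = -0.132774…
E_cross = (-1073/5963.5) / (-0.95/7.155) = 1.3551…
E_cross > 0 ⇒ the goods are substitutes.

1.36; substitutes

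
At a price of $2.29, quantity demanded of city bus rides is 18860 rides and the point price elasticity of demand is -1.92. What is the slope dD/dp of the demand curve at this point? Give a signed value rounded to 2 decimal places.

-15812.75

Ed = (dD/dp)·(p/D) ⇒ dD/dp = Ed·D/p = (-1.92)·18860/2.29 = -15812.7510…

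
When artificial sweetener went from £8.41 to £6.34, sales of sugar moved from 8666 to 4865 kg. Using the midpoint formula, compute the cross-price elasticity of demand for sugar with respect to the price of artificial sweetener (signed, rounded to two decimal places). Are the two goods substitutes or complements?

2.00; substitutes

%ΔQ_{sugar} = (4865 − 8666)/avg = -3801/6765.5 = -0.561821…
%ΔP_{artificial sweetener} = (6.34 − 8.41)/avg = -2.07/7.375 = -0.280677…
E_cross = (-3801/6765.5) / (-2.07/7.375) = 2.0016…
E_cross > 0 ⇒ the goods are substitutes.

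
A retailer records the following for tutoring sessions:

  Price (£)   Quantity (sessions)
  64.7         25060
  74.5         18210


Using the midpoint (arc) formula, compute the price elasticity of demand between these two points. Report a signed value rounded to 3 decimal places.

-2.249

%ΔQ = (18210 − 25060) / [(25060 + 18210)/2] = -6850/21635 = -0.316616…
%ΔP = (74.5 − 64.7) / [(64.7 + 74.5)/2] = 9.8/69.6 = 0.140804…
Arc Ed = %ΔQ / %ΔP = (-6850/21635) / (9.8/69.6) = -2.24862…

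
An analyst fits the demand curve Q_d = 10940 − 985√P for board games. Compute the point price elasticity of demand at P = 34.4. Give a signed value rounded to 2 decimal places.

-0.56

dQ_d/dP = −985/(2√P) = -83.9706. At P = 34.4, Q_d = 5162.83.
Ed = (dQ_d/dP)·(P/Q_d) = (-83.9706) × (34.4/5162.83) = -0.5594…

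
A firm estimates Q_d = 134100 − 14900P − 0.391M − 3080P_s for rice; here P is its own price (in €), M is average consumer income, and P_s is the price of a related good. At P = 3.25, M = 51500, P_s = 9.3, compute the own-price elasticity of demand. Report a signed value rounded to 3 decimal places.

-1.313

At the given values, Q_d = 134100 − 14900(3.25) − 0.391(51500) − 3080(9.3) = 36894.5.
∂Q_d/∂P = −14900.
E = (-14900) × (3.25/36894.5) = -1.31252…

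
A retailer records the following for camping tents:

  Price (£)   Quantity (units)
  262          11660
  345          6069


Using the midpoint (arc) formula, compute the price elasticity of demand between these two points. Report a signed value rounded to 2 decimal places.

-2.31

%ΔQ = (6069 − 11660) / [(11660 + 6069)/2] = -5591/8864.5 = -0.630718…
%ΔP = (345 − 262) / [(262 + 345)/2] = 83/303.5 = 0.273476…
Arc Ed = %ΔQ / %ΔP = (-5591/8864.5) / (83/303.5) = -2.3063…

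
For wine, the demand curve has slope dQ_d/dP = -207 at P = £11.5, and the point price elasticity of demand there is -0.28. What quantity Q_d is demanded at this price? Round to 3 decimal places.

Ed = (dQ_d/dP)·(P/Q_d) ⇒ Q_d = (dQ_d/dP)·P/Ed = (-207)·11.5/(-0.28) = 8501.78571…

8501.786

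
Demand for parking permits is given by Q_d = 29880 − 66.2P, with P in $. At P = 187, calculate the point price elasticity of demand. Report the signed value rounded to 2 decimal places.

dQ_d/dP = −66.2. At P = 187, Q_d = 29880 − 66.2(187) = 17500.6.
Ed = (dQ_d/dP)·(P/Q_d) = −66.2 × (187/17500.6) = -0.7073…

-0.71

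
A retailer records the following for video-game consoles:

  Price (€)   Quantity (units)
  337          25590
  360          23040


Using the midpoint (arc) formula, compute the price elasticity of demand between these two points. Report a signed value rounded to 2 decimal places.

%ΔQ = (23040 − 25590) / [(25590 + 23040)/2] = -2550/24315 = -0.104873…
%ΔP = (360 − 337) / [(337 + 360)/2] = 23/348.5 = 0.065997…
Arc Ed = %ΔQ / %ΔP = (-2550/24315) / (23/348.5) = -1.5890…

-1.59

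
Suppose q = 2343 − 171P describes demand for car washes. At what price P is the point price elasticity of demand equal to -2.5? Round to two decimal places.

Ed = −171P/(2343 − 171P). Set this equal to -2.5:
171P = 2.5·(2343 − 171P) ⇒ 171P(1 + 2.5) = 2.5·2343
P = 2.5·2343 / (171·3.5) = 9.7869…

9.79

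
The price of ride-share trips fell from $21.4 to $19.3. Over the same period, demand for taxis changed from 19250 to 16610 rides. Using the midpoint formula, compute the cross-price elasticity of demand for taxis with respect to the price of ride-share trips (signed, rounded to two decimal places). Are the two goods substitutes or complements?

%ΔQ_{taxis} = (16610 − 19250)/avg = -2640/17930 = -0.147239…
%ΔP_{ride-share trips} = (19.3 − 21.4)/avg = -2.1/20.35 = -0.103194…
E_cross = (-2640/17930) / (-2.1/20.35) = 1.4268…
E_cross > 0 ⇒ the goods are substitutes.

1.43; substitutes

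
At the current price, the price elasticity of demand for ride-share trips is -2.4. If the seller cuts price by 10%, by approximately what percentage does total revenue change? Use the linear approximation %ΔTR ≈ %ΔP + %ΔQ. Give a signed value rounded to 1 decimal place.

+14.0%

%ΔQ ≈ Ed × %ΔP = (-2.4) × (-10%) = +24.0000%
%ΔTR ≈ %ΔP + %ΔQ = (-10%) + (+24.0000%) = +14.0000%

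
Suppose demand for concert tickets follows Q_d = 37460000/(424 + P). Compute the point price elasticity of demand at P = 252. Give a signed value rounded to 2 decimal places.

-0.37

dQ_d/dP = −37460000/(424 + P)² = -81.9737. At P = 252, Q_d = 55414.2.
Ed = (dQ_d/dP)·(P/Q_d) = (-81.9737) × (252/55414.2) = -0.3727…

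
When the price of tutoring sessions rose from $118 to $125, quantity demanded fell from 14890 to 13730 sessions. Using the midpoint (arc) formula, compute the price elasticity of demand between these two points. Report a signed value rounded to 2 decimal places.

-1.41

%ΔQ = (13730 − 14890) / [(14890 + 13730)/2] = -1160/14310 = -0.081062…
%ΔP = (125 − 118) / [(118 + 125)/2] = 7/121.5 = 0.057613…
Arc Ed = %ΔQ / %ΔP = (-1160/14310) / (7/121.5) = -1.4070…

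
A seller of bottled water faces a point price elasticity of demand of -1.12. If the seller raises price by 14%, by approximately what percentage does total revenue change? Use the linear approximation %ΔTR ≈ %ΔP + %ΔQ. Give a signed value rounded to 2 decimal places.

-1.68%

%ΔQ ≈ Ed × %ΔP = (-1.12) × (+14%) = -15.6800%
%ΔTR ≈ %ΔP + %ΔQ = (+14%) + (-15.6800%) = -1.6800%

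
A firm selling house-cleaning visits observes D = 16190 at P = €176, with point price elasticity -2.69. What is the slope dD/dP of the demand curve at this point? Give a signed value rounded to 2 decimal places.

-247.45

Ed = (dD/dP)·(P/D) ⇒ dD/dP = Ed·D/P = (-2.69)·16190/176 = -247.4494…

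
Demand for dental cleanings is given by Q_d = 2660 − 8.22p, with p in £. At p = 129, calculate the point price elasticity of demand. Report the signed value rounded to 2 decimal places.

-0.66

dQ_d/dp = −8.22. At p = 129, Q_d = 2660 − 8.22(129) = 1599.62.
Ed = (dQ_d/dp)·(p/Q_d) = −8.22 × (129/1599.62) = -0.6628…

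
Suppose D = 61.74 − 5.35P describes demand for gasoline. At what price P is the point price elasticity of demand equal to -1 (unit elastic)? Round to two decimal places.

5.77

Ed = −5.35P/(61.74 − 5.35P). Set this equal to -1:
5.35P = 1·(61.74 − 5.35P) ⇒ 5.35P(1 + 1) = 1·61.74
P = 1·61.74 / (5.35·2) = 5.7700…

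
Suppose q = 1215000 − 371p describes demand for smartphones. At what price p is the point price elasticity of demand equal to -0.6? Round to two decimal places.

Ed = −371p/(1215000 − 371p). Set this equal to -0.6:
371p = 0.6·(1215000 − 371p) ⇒ 371p(1 + 0.6) = 0.6·1215000
p = 0.6·1215000 / (371·1.6) = 1228.0997…

1228.10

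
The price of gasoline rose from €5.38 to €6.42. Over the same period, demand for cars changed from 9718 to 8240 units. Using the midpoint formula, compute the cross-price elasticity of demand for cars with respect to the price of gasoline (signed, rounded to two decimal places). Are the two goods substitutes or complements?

%ΔQ_{cars} = (8240 − 9718)/avg = -1478/8979 = -0.164606…
%ΔP_{gasoline} = (6.42 − 5.38)/avg = 1.04/5.9 = 0.176271…
E_cross = (-1478/8979) / (1.04/5.9) = -0.9338…
E_cross < 0 ⇒ the goods are complements.

-0.93; complements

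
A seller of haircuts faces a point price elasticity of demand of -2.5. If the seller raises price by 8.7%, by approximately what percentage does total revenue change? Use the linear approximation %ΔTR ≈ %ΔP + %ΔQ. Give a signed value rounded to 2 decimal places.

-13.05%

%ΔQ ≈ Ed × %ΔP = (-2.5) × (+8.7%) = -21.7500%
%ΔTR ≈ %ΔP + %ΔQ = (+8.7%) + (-21.7500%) = -13.0500%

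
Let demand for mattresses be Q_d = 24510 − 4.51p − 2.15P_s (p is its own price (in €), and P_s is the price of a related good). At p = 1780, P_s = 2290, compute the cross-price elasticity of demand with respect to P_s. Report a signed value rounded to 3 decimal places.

At the given values, Q_d = 24510 − 4.51(1780) − 2.15(2290) = 11558.7.
∂Q_d/∂P_s = -2.15.
E = (-2.15) × (2290/11558.7) = -0.42595…

-0.426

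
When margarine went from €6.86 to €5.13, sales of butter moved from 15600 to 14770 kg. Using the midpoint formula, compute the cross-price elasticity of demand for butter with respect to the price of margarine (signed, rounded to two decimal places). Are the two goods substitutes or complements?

0.19; substitutes

%ΔQ_{butter} = (14770 − 15600)/avg = -830/15185 = -0.054659…
%ΔP_{margarine} = (5.13 − 6.86)/avg = -1.73/5.995 = -0.288573…
E_cross = (-830/15185) / (-1.73/5.995) = 0.1894…
E_cross > 0 ⇒ the goods are substitutes.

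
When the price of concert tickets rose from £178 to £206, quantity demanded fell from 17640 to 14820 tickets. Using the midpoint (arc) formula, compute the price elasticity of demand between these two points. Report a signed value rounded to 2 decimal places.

%ΔQ = (14820 − 17640) / [(17640 + 14820)/2] = -2820/16230 = -0.173752…
%ΔP = (206 − 178) / [(178 + 206)/2] = 28/192 = 0.145833…
Arc Ed = %ΔQ / %ΔP = (-2820/16230) / (28/192) = -1.1914…

-1.19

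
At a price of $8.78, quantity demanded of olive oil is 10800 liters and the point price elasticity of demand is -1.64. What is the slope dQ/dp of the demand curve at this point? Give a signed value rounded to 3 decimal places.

Ed = (dQ/dp)·(p/Q) ⇒ dQ/dp = Ed·Q/p = (-1.64)·10800/8.78 = -2017.31207…

-2017.312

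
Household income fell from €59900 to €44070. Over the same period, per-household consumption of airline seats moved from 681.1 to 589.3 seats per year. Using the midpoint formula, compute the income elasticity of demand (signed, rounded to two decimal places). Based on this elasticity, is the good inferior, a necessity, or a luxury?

0.47; necessity

%ΔQ = (589.3 − 681.1)/[( 681.1 + 589.3)/2] = -91.8/635.2 = -0.144521…
%ΔIncome = (44070 − 59900)/[( 59900 + 44070)/2] = -15830/51985 = -0.304510…
E_income = (-91.8/635.2) / (-15830/51985) = 0.4746…
0 < E_income < 1 ⇒ normal good, necessity.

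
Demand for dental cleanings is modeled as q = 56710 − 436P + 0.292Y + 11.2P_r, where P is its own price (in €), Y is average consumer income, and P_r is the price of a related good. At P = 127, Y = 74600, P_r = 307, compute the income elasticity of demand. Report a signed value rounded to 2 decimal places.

At the given values, q = 56710 − 436(127) + 0.292(74600) + 11.2(307) = 26559.6.
∂q/∂Y = 0.292.
E = (0.292) × (74600/26559.6) = 0.8201…

0.82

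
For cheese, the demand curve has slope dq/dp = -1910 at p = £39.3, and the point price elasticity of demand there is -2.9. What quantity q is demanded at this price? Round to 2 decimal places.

25883.79

Ed = (dq/dp)·(p/q) ⇒ q = (dq/dp)·p/Ed = (-1910)·39.3/(-2.9) = 25883.7931…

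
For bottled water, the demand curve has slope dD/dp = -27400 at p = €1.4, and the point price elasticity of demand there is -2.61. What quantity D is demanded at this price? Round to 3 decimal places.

Ed = (dD/dp)·(p/D) ⇒ D = (dD/dp)·p/Ed = (-27400)·1.4/(-2.61) = 14697.31800…

14697.318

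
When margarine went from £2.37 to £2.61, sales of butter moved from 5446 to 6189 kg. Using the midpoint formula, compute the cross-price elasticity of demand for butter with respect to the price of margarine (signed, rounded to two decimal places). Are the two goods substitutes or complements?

%ΔQ_{butter} = (6189 − 5446)/avg = 743/5817.5 = 0.127718…
%ΔP_{margarine} = (2.61 − 2.37)/avg = 0.24/2.49 = 0.096385…
E_cross = (743/5817.5) / (0.24/2.49) = 1.3250…
E_cross > 0 ⇒ the goods are substitutes.

1.33; substitutes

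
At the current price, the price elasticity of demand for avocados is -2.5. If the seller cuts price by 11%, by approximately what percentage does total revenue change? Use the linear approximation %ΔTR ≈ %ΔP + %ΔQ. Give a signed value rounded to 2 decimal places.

%ΔQ ≈ Ed × %ΔP = (-2.5) × (-11%) = +27.5000%
%ΔTR ≈ %ΔP + %ΔQ = (-11%) + (+27.5000%) = +16.5000%

+16.50%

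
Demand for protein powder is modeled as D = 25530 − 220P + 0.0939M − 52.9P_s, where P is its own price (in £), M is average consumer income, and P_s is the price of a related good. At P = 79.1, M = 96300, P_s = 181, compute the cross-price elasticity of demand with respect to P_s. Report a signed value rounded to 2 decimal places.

At the given values, D = 25530 − 220(79.1) + 0.0939(96300) − 52.9(181) = 7595.67.
∂D/∂P_s = -52.9.
E = (-52.9) × (181/7595.67) = -1.2605…

-1.26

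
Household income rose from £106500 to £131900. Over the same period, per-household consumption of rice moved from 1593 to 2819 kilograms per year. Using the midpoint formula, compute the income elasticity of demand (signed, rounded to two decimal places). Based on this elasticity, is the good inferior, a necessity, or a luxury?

2.61; luxury

%ΔQ = (2819 − 1593)/[( 1593 + 2819)/2] = 1226/2206 = 0.555757…
%ΔIncome = (131900 − 106500)/[( 106500 + 131900)/2] = 25400/119200 = 0.213087…
E_income = (1226/2206) / (25400/119200) = 2.6081…
E_income > 1 ⇒ normal good, luxury.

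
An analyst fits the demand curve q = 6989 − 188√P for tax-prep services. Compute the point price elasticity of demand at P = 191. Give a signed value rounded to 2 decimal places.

-0.30

dq/dP = −188/(2√P) = -6.8016. At P = 191, q = 4390.79.
Ed = (dq/dP)·(P/q) = (-6.8016) × (191/4390.79) = -0.2958…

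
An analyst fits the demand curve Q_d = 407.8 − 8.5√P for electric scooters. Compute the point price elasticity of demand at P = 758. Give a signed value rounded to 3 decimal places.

-0.673

dQ_d/dP = −8.5/(2√P) = -0.154367. At P = 758, Q_d = 173.78.
Ed = (dQ_d/dP)·(P/Q_d) = (-0.154367) × (758/173.78) = -0.67332…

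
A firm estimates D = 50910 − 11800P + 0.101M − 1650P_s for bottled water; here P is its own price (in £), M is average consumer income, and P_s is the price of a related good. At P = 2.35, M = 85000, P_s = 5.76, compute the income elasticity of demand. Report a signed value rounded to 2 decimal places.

At the given values, D = 50910 − 11800(2.35) + 0.101(85000) − 1650(5.76) = 22261.
∂D/∂M = 0.101.
E = (0.101) × (85000/22261) = 0.3856…

0.39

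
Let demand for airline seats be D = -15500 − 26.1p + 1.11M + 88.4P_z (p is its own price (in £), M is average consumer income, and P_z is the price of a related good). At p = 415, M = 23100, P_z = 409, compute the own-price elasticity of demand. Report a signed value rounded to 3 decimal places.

At the given values, D = -15500 − 26.1(415) + 1.11(23100) + 88.4(409) = 35465.1.
∂D/∂p = −26.1.
E = (-26.1) × (415/35465.1) = -0.30541…

-0.305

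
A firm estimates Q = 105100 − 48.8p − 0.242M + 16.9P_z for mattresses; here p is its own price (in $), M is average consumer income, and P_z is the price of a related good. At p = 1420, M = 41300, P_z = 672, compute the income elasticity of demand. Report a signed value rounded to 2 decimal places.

At the given values, Q = 105100 − 48.8(1420) − 0.242(41300) + 16.9(672) = 37166.2.
∂Q/∂M = -0.242.
E = (-0.242) × (41300/37166.2) = -0.2689…

-0.27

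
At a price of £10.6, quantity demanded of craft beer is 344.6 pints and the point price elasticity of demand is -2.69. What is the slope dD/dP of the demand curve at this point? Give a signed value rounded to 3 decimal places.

Ed = (dD/dP)·(P/D) ⇒ dD/dP = Ed·D/P = (-2.69)·344.6/10.6 = -87.45037…

-87.450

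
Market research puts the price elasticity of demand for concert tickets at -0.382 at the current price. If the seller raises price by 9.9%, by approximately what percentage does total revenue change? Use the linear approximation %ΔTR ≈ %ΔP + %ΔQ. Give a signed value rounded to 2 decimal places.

+6.12%

%ΔQ ≈ Ed × %ΔP = (-0.382) × (+9.9%) = -3.7818%
%ΔTR ≈ %ΔP + %ΔQ = (+9.9%) + (-3.7818%) = +6.1182%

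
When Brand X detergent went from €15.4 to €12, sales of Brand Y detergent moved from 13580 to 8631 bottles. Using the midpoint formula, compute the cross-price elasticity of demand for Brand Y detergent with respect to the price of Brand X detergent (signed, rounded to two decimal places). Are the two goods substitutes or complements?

%ΔQ_{Brand Y detergent} = (8631 − 13580)/avg = -4949/11105.5 = -0.445635…
%ΔP_{Brand X detergent} = (12 − 15.4)/avg = -3.4/13.7 = -0.248175…
E_cross = (-4949/11105.5) / (-3.4/13.7) = 1.7956…
E_cross > 0 ⇒ the goods are substitutes.

1.80; substitutes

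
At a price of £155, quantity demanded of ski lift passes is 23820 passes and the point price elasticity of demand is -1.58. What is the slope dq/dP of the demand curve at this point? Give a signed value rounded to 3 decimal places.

-242.810

Ed = (dq/dP)·(P/q) ⇒ dq/dP = Ed·q/P = (-1.58)·23820/155 = -242.81032…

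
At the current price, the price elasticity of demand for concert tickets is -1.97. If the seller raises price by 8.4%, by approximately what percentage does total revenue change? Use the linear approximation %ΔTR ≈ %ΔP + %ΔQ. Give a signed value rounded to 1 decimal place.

-8.1%

%ΔQ ≈ Ed × %ΔP = (-1.97) × (+8.4%) = -16.5480%
%ΔTR ≈ %ΔP + %ΔQ = (+8.4%) + (-16.5480%) = -8.1480%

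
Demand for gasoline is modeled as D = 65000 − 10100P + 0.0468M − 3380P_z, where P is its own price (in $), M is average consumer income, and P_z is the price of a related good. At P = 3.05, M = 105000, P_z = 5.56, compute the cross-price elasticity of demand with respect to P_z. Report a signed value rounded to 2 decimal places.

-0.93

At the given values, D = 65000 − 10100(3.05) + 0.0468(105000) − 3380(5.56) = 20316.2.
∂D/∂P_z = -3380.
E = (-3380) × (5.56/20316.2) = -0.9250…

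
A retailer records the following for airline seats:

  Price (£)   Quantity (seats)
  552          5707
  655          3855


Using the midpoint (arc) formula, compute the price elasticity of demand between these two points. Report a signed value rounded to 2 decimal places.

%ΔQ = (3855 − 5707) / [(5707 + 3855)/2] = -1852/4781 = -0.387366…
%ΔP = (655 − 552) / [(552 + 655)/2] = 103/603.5 = 0.170671…
Arc Ed = %ΔQ / %ΔP = (-1852/4781) / (103/603.5) = -2.2696…

-2.27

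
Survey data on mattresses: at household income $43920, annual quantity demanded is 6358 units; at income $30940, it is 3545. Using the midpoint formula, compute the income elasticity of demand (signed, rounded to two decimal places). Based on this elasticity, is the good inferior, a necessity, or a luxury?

%ΔQ = (3545 − 6358)/[( 6358 + 3545)/2] = -2813/4951.5 = -0.568110…
%ΔIncome = (30940 − 43920)/[( 43920 + 30940)/2] = -12980/37430 = -0.346780…
E_income = (-2813/4951.5) / (-12980/37430) = 1.6382…
E_income > 1 ⇒ normal good, luxury.

1.64; luxury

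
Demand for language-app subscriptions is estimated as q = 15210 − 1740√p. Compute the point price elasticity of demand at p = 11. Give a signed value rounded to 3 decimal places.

dq/dp = −1740/(2√p) = -262.315. At p = 11, q = 9439.07.
Ed = (dq/dp)·(p/q) = (-262.315) × (11/9439.07) = -0.30569…

-0.306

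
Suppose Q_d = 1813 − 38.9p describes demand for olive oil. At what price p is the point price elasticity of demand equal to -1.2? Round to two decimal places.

25.42

Ed = −38.9p/(1813 − 38.9p). Set this equal to -1.2:
38.9p = 1.2·(1813 − 38.9p) ⇒ 38.9p(1 + 1.2) = 1.2·1813
p = 1.2·1813 / (38.9·2.2) = 25.4218…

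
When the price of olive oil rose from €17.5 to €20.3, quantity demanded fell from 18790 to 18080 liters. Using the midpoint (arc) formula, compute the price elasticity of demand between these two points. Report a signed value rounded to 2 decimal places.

-0.26

%ΔQ = (18080 − 18790) / [(18790 + 18080)/2] = -710/18435 = -0.038513…
%ΔP = (20.3 − 17.5) / [(17.5 + 20.3)/2] = 2.8/18.9 = 0.148148…
Arc Ed = %ΔQ / %ΔP = (-710/18435) / (2.8/18.9) = -0.2599…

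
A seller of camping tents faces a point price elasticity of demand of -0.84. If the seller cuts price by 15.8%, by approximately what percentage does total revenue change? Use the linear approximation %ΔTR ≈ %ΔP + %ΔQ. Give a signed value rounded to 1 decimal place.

%ΔQ ≈ Ed × %ΔP = (-0.84) × (-15.8%) = +13.2720%
%ΔTR ≈ %ΔP + %ΔQ = (-15.8%) + (+13.2720%) = -2.5280%

-2.5%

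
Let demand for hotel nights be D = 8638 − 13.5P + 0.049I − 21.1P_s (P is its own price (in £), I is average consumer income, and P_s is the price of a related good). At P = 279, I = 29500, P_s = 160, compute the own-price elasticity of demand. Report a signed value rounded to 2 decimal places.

-1.28

At the given values, D = 8638 − 13.5(279) + 0.049(29500) − 21.1(160) = 2941.
∂D/∂P = −13.5.
E = (-13.5) × (279/2941) = -1.2806…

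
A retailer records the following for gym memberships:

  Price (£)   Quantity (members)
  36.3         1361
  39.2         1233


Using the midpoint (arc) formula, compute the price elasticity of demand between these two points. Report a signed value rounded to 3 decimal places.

%ΔQ = (1233 − 1361) / [(1361 + 1233)/2] = -128/1297 = -0.098689…
%ΔP = (39.2 − 36.3) / [(36.3 + 39.2)/2] = 2.9/37.75 = 0.076821…
Arc Ed = %ΔQ / %ΔP = (-128/1297) / (2.9/37.75) = -1.28466…

-1.285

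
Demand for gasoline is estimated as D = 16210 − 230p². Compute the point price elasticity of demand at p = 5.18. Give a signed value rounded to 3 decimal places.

dD/dp = −2·230·p = -2382.8. At p = 5.18, D = 10038.548.
Ed = (dD/dp)·(p/D) = (-2382.8) × (5.18/10038.548) = -1.22955…

-1.230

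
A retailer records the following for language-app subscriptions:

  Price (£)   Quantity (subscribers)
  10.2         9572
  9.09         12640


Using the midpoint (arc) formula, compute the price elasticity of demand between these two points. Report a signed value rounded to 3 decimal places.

%ΔQ = (12640 − 9572) / [(9572 + 12640)/2] = 3068/11106 = 0.276247…
%ΔP = (9.09 − 10.2) / [(10.2 + 9.09)/2] = -1.11/9.645 = -0.115085…
Arc Ed = %ΔQ / %ΔP = (3068/11106) / (-1.11/9.645) = -2.40036…

-2.400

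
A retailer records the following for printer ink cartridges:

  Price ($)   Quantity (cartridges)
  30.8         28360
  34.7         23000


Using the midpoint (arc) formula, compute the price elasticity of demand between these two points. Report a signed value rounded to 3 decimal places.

-1.753

%ΔQ = (23000 − 28360) / [(28360 + 23000)/2] = -5360/25680 = -0.208722…
%ΔP = (34.7 − 30.8) / [(30.8 + 34.7)/2] = 3.9/32.75 = 0.119083…
Arc Ed = %ΔQ / %ΔP = (-5360/25680) / (3.9/32.75) = -1.75273…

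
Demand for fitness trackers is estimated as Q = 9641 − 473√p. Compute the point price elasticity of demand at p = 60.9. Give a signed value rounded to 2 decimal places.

dQ/dp = −473/(2√p) = -30.3056. At p = 60.9, Q = 5949.78.
Ed = (dQ/dp)·(p/Q) = (-30.3056) × (60.9/5949.78) = -0.3101…

-0.31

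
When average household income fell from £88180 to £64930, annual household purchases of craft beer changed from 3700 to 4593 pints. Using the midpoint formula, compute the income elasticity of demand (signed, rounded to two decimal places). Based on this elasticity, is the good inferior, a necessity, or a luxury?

-0.71; inferior

%ΔQ = (4593 − 3700)/[( 3700 + 4593)/2] = 893/4146.5 = 0.215362…
%ΔIncome = (64930 − 88180)/[( 88180 + 64930)/2] = -23250/76555 = -0.303703…
E_income = (893/4146.5) / (-23250/76555) = -0.7091…
E_income < 0 ⇒ inferior good.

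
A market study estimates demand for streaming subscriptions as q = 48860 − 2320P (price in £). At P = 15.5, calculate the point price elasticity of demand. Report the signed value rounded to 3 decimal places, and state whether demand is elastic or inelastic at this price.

-2.788; elastic

dq/dP = −2320. At P = 15.5, q = 48860 − 2320(15.5) = 12900.
Ed = (dq/dP)·(P/q) = −2320 × (15.5/12900) = -2.78759…
|Ed| = 2.788 > 1, so demand is elastic.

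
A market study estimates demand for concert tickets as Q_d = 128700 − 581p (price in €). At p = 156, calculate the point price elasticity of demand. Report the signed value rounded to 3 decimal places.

dQ_d/dp = −581. At p = 156, Q_d = 128700 − 581(156) = 38064.
Ed = (dQ_d/dp)·(p/Q_d) = −581 × (156/38064) = -2.38114…

-2.381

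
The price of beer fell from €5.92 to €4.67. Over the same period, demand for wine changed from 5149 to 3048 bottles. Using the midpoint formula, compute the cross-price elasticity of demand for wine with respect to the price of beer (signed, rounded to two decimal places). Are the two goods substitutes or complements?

%ΔQ_{wine} = (3048 − 5149)/avg = -2101/4098.5 = -0.512626…
%ΔP_{beer} = (4.67 − 5.92)/avg = -1.25/5.295 = -0.236071…
E_cross = (-2101/4098.5) / (-1.25/5.295) = 2.1714…
E_cross > 0 ⇒ the goods are substitutes.

2.17; substitutes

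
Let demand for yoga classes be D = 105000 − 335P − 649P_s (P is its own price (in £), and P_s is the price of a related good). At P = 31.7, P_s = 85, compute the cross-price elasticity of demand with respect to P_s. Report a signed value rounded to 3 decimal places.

At the given values, D = 105000 − 335(31.7) − 649(85) = 39215.5.
∂D/∂P_s = -649.
E = (-649) × (85/39215.5) = -1.40671…

-1.407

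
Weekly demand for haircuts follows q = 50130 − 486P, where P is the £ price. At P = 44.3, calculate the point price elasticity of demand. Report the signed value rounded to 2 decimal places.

-0.75

dq/dP = −486. At P = 44.3, q = 50130 − 486(44.3) = 28600.2.
Ed = (dq/dP)·(P/q) = −486 × (44.3/28600.2) = -0.7527…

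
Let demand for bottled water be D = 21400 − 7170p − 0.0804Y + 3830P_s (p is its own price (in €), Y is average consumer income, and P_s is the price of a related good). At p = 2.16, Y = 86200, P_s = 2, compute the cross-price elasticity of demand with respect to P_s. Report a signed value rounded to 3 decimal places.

At the given values, D = 21400 − 7170(2.16) − 0.0804(86200) + 3830(2) = 6642.32.
∂D/∂P_s = 3830.
E = (3830) × (2/6642.32) = 1.15321…

1.153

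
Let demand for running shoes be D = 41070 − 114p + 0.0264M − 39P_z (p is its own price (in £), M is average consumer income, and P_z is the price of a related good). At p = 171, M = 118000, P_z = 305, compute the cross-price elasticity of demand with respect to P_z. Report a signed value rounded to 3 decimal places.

At the given values, D = 41070 − 114(171) + 0.0264(118000) − 39(305) = 12796.2.
∂D/∂P_z = -39.
E = (-39) × (305/12796.2) = -0.92957…

-0.930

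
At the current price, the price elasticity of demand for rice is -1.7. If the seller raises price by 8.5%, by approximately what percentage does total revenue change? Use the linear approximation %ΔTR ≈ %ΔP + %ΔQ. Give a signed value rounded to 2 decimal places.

%ΔQ ≈ Ed × %ΔP = (-1.7) × (+8.5%) = -14.4500%
%ΔTR ≈ %ΔP + %ΔQ = (+8.5%) + (-14.4500%) = -5.9500%

-5.95%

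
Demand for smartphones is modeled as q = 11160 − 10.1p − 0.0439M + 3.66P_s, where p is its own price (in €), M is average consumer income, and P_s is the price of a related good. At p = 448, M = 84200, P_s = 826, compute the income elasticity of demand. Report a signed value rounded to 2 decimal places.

-0.62

At the given values, q = 11160 − 10.1(448) − 0.0439(84200) + 3.66(826) = 5961.98.
∂q/∂M = -0.0439.
E = (-0.0439) × (84200/5961.98) = -0.6199…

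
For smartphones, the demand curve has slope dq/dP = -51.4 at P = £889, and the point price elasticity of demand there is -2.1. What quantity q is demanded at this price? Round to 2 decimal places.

21759.33

Ed = (dq/dP)·(P/q) ⇒ q = (dq/dP)·P/Ed = (-51.4)·889/(-2.1) = 21759.3333…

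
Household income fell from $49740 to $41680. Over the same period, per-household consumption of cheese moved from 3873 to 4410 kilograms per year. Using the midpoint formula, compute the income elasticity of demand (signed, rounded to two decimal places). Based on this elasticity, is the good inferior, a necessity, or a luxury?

-0.74; inferior

%ΔQ = (4410 − 3873)/[( 3873 + 4410)/2] = 537/4141.5 = 0.129663…
%ΔIncome = (41680 − 49740)/[( 49740 + 41680)/2] = -8060/45710 = -0.176329…
E_income = (537/4141.5) / (-8060/45710) = -0.7353…
E_income < 0 ⇒ inferior good.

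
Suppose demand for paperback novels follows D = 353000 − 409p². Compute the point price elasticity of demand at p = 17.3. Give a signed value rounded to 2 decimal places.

-1.06

dD/dp = −2·409·p = -14151.4. At p = 17.3, D = 230590.39.
Ed = (dD/dp)·(p/D) = (-14151.4) × (17.3/230590.39) = -1.0617…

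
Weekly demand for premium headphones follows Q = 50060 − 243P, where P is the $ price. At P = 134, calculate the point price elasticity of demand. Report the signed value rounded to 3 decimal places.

dQ/dP = −243. At P = 134, Q = 50060 − 243(134) = 17498.
Ed = (dQ/dP)·(P/Q) = −243 × (134/17498) = -1.86089…

-1.861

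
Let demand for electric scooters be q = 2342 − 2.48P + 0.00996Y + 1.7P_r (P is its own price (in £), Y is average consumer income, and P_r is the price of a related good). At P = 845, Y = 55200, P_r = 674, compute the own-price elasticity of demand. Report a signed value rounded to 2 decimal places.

-1.08

At the given values, q = 2342 − 2.48(845) + 0.00996(55200) + 1.7(674) = 1941.992.
∂q/∂P = −2.48.
E = (-2.48) × (845/1941.992) = -1.0790…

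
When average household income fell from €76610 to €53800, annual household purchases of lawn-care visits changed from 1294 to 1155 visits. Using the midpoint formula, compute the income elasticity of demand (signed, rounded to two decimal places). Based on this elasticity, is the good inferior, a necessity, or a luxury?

0.32; necessity

%ΔQ = (1155 − 1294)/[( 1294 + 1155)/2] = -139/1224.5 = -0.113515…
%ΔIncome = (53800 − 76610)/[( 76610 + 53800)/2] = -22810/65205 = -0.349819…
E_income = (-139/1224.5) / (-22810/65205) = 0.3244…
0 < E_income < 1 ⇒ normal good, necessity.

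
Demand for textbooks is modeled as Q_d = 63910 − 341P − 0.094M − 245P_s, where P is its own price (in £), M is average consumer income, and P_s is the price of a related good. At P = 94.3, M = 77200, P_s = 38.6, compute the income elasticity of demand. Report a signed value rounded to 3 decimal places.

-0.483

At the given values, Q_d = 63910 − 341(94.3) − 0.094(77200) − 245(38.6) = 15039.9.
∂Q_d/∂M = -0.094.
E = (-0.094) × (77200/15039.9) = -0.48250…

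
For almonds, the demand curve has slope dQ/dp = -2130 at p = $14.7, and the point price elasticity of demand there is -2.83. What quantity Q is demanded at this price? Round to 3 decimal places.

11063.958

Ed = (dQ/dp)·(p/Q) ⇒ Q = (dQ/dp)·p/Ed = (-2130)·14.7/(-2.83) = 11063.95759…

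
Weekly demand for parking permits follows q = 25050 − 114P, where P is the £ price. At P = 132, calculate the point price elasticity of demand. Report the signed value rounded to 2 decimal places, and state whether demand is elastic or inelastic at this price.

dq/dP = −114. At P = 132, q = 25050 − 114(132) = 10002.
Ed = (dq/dP)·(P/q) = −114 × (132/10002) = -1.5044…
|Ed| = 1.50 > 1, so demand is elastic.

-1.50; elastic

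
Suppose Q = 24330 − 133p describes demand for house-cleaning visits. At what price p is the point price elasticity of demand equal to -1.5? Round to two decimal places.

Ed = −133p/(24330 − 133p). Set this equal to -1.5:
133p = 1.5·(24330 − 133p) ⇒ 133p(1 + 1.5) = 1.5·24330
p = 1.5·24330 / (133·2.5) = 109.7593…

109.76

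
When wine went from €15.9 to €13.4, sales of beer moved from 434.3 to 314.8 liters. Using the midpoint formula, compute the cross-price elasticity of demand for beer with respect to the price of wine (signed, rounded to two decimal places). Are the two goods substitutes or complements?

%ΔQ_{beer} = (314.8 − 434.3)/avg = -119.5/374.55 = -0.319049…
%ΔP_{wine} = (13.4 − 15.9)/avg = -2.5/14.65 = -0.170648…
E_cross = (-119.5/374.55) / (-2.5/14.65) = 1.8696…
E_cross > 0 ⇒ the goods are substitutes.

1.87; substitutes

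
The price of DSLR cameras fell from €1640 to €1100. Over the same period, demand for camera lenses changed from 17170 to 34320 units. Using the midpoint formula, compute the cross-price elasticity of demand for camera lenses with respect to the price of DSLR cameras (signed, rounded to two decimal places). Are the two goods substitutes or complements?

%ΔQ_{camera lenses} = (34320 − 17170)/avg = 17150/25745 = 0.666148…
%ΔP_{DSLR cameras} = (1100 − 1640)/avg = -540/1370 = -0.394160…
E_cross = (17150/25745) / (-540/1370) = -1.6900…
E_cross < 0 ⇒ the goods are complements.

-1.69; complements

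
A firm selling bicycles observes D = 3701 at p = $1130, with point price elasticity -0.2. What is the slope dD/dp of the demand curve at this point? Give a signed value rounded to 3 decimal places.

-0.655

Ed = (dD/dp)·(p/D) ⇒ dD/dp = Ed·D/p = (-0.2)·3701/1130 = -0.65504…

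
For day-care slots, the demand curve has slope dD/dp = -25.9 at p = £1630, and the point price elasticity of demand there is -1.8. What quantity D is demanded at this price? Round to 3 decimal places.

Ed = (dD/dp)·(p/D) ⇒ D = (dD/dp)·p/Ed = (-25.9)·1630/(-1.8) = 23453.88888…

23453.889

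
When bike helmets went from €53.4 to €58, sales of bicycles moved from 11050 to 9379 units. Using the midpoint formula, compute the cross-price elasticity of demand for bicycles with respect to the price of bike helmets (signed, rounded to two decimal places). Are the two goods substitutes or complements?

-1.98; complements

%ΔQ_{bicycles} = (9379 − 11050)/avg = -1671/10214.5 = -0.163590…
%ΔP_{bike helmets} = (58 − 53.4)/avg = 4.6/55.7 = 0.082585…
E_cross = (-1671/10214.5) / (4.6/55.7) = -1.9808…
E_cross < 0 ⇒ the goods are complements.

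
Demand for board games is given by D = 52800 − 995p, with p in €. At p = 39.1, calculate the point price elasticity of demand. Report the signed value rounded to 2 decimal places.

dD/dp = −995. At p = 39.1, D = 52800 − 995(39.1) = 13895.5.
Ed = (dD/dp)·(p/D) = −995 × (39.1/13895.5) = -2.7997…

-2.80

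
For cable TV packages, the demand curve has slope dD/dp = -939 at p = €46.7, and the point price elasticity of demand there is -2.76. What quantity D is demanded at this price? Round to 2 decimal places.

Ed = (dD/dp)·(p/D) ⇒ D = (dD/dp)·p/Ed = (-939)·46.7/(-2.76) = 15888.1521…

15888.15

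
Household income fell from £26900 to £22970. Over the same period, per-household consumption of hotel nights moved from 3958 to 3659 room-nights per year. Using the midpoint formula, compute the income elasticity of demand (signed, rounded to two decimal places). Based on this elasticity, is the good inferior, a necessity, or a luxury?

0.50; necessity

%ΔQ = (3659 − 3958)/[( 3958 + 3659)/2] = -299/3808.5 = -0.078508…
%ΔIncome = (22970 − 26900)/[( 26900 + 22970)/2] = -3930/24935 = -0.157609…
E_income = (-299/3808.5) / (-3930/24935) = 0.4981…
0 < E_income < 1 ⇒ normal good, necessity.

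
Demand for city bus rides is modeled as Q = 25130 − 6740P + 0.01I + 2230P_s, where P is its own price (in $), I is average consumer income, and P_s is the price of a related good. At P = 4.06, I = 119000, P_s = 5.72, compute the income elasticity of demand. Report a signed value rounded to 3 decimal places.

At the given values, Q = 25130 − 6740(4.06) + 0.01(119000) + 2230(5.72) = 11711.2.
∂Q/∂I = 0.01.
E = (0.01) × (119000/11711.2) = 0.10161…

0.102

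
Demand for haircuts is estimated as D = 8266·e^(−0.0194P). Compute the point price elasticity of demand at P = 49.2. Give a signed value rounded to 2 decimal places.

dD/dP = −0.0194·D = -61.7407. At P = 49.2, D = 3182.51.
Ed = (dD/dP)·(P/D) = (-61.7407) × (49.2/3182.51) = -0.9544…

-0.95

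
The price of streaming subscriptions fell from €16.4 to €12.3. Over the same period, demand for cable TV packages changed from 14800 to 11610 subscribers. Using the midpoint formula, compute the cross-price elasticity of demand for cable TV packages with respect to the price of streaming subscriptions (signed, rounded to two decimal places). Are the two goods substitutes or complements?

%ΔQ_{cable TV packages} = (11610 − 14800)/avg = -3190/13205 = -0.241575…
%ΔP_{streaming subscriptions} = (12.3 − 16.4)/avg = -4.1/14.35 = -0.285714…
E_cross = (-3190/13205) / (-4.1/14.35) = 0.8455…
E_cross > 0 ⇒ the goods are substitutes.

0.85; substitutes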